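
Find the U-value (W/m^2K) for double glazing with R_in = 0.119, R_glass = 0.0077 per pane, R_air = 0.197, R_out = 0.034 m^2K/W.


Total thermal resistance (series):
  R_total = R_in + R_glass + R_air + R_glass + R_out
  R_total = 0.119 + 0.0077 + 0.197 + 0.0077 + 0.034 = 0.3654 m^2K/W
U-value = 1 / R_total = 1 / 0.3654 = 2.737 W/m^2K

2.737 W/m^2K


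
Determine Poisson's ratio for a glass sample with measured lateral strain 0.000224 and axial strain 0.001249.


Poisson's ratio: nu = lateral strain / axial strain
  nu = 0.000224 / 0.001249 = 0.1793

0.1793


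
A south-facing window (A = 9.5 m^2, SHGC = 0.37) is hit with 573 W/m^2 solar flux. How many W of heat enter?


Solar heat gain: Q = Area * SHGC * Irradiance
  Q = 9.5 * 0.37 * 573 = 2014.1 W

2014.1 W


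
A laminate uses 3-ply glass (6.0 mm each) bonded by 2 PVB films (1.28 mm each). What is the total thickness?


Total thickness = glass contribution + PVB contribution
  Glass: 3 * 6.0 = 18.0 mm
  PVB: 2 * 1.28 = 2.56 mm
  Total = 18.0 + 2.56 = 20.56 mm

20.56 mm


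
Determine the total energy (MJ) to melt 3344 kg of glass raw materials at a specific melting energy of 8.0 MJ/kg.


Total energy = mass * specific energy
  E = 3344 * 8.0 = 26752 MJ

26752 MJ


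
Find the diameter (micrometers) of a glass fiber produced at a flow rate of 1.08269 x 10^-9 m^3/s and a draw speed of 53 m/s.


Cross-sectional area from continuity:
  A = Q / v = 1.08269 x 10^-9 / 53 = 2.042811 x 10^-11 m^2
Diameter from circular cross-section:
  d = sqrt(4A / pi) * 10^6 (m -> um)
  d = sqrt(4 * 2.042811 x 10^-11 / pi) * 10^6 = 5.1 um

5.1 um


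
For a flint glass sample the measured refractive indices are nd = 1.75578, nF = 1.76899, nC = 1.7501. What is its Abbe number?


Abbe number formula: Vd = (nd - 1) / (nF - nC)
  nd - 1 = 1.75578 - 1 = 0.75578
  nF - nC = 1.76899 - 1.7501 = 0.01889
  Vd = 0.75578 / 0.01889 = 40.01

40.01


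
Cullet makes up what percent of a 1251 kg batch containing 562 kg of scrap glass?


Cullet ratio = (cullet mass / total batch mass) * 100
  Ratio = 562 / 1251 * 100 = 44.92%

44.92%


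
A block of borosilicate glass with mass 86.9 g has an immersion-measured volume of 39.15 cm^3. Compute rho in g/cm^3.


Use the definition of density:
  rho = mass / volume
  rho = 86.9 / 39.15 = 2.22 g/cm^3

2.22 g/cm^3


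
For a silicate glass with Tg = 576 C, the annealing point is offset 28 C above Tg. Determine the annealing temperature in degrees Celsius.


The annealing temperature is Tg plus the offset:
  T_anneal = 576 + 28 = 604 C

604 C


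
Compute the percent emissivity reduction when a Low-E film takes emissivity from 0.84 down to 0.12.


Percentage reduction = (1 - coated/uncoated) * 100
  Ratio = 0.12 / 0.84 = 0.1429
  Reduction = (1 - 0.1429) * 100 = 85.7%

85.7%


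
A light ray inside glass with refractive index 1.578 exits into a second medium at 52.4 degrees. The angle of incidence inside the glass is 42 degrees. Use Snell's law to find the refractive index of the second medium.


Apply Snell's law: n1 * sin(theta1) = n2 * sin(theta2)
  n2 = n1 * sin(theta1) / sin(theta2)
  sin(42) = 0.669131
  sin(52.4) = 0.79229
  n2 = 1.578 * 0.669131 / 0.79229 = 1.3327

1.3327


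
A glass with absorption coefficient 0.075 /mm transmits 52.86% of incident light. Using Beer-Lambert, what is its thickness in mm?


Rearrange T = exp(-alpha * thickness):
  thickness = -ln(T) / alpha
  T = 52.86/100 = 0.5286
  ln(T) = -0.63752
  -ln(T) = 0.63752
  thickness = 0.63752 / 0.075 = 8.5 mm

8.5 mm


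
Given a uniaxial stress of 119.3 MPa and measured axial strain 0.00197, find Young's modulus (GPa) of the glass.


Young's modulus: E = stress / strain
  E = 119.3 MPa / 0.00197 = 60558.38 MPa
Convert to GPa: 60558.38 / 1000 = 60.56 GPa

60.56 GPa


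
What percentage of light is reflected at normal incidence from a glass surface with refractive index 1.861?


Fresnel reflectance at normal incidence:
  R = ((n - 1)/(n + 1))^2
  (n - 1)/(n + 1) = (1.861 - 1)/(1.861 + 1) = 0.300944
  R = 0.300944^2 = 0.0905673
  R(%) = 0.0905673 * 100 = 9.057%

9.057%


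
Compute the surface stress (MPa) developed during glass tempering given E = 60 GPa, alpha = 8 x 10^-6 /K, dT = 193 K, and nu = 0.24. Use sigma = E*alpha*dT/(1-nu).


Tempering stress: sigma = E * alpha * dT / (1 - nu)
  E (MPa) = 60 * 1000 = 60000
  Numerator = 60000 * (8 x 10^-6) * 193 = 92.64
  Denominator = 1 - 0.24 = 0.76
  sigma = 92.64 / 0.76 = 121.9 MPa

121.9 MPa


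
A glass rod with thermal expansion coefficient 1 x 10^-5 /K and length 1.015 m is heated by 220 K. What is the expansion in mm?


Thermal expansion formula: dL = alpha * L0 * dT
  dL = (1 x 10^-5) * 1.015 * 220 = 0.002233 m
Convert to mm: 0.002233 * 1000 = 2.233 mm

2.233 mm


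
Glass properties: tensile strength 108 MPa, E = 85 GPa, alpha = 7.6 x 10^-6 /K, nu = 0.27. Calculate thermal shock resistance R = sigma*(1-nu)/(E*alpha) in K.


Thermal shock resistance: R = sigma * (1 - nu) / (E * alpha)
  Numerator = 108 * (1 - 0.27) = 78.84
  Denominator = 85 * 1000 * (7.6 x 10^-6) = 0.646
  R = 78.84 / 0.646 = 122.0 K

122.0 K


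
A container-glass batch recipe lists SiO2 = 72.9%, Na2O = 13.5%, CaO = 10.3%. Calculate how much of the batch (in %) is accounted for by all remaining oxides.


Sum the three major oxides:
  SiO2 + Na2O + CaO = 72.9 + 13.5 + 10.3 = 96.7%
Subtract from 100%:
  Others = 100 - 96.7 = 3.3%

3.3%


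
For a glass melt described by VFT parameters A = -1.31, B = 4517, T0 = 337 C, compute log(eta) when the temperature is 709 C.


VFT equation: log(eta) = A + B / (T - T0)
  T - T0 = 709 - 337 = 372
  B / (T - T0) = 4517 / 372 = 12.142
  log(eta) = -1.31 + 12.142 = 10.832

10.832


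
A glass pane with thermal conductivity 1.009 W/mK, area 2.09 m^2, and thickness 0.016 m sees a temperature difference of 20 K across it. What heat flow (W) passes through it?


Fourier's law: Q = k * A * dT / t
  Q = 1.009 * 2.09 * 20 / 0.016
  Q = 42.1762 / 0.016 = 2636 W

2636 W


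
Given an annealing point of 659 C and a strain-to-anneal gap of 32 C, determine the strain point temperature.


Strain point = annealing point - difference:
  T_strain = 659 - 32 = 627 C

627 C


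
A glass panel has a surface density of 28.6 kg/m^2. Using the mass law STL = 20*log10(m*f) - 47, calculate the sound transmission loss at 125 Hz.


Mass law: STL = 20 * log10(m * f) - 47
  m * f = 28.6 * 125 = 3575
  log10(3575) = 3.55328
  STL = 20 * 3.55328 - 47 = 71.0656 - 47 = 24.1 dB

24.1 dB


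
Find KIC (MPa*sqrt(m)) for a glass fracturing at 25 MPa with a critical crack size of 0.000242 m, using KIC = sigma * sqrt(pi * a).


Fracture toughness: KIC = sigma * sqrt(pi * a)
  pi * a = pi * 0.000242 = 0.000760265
  sqrt(pi * a) = 0.027573
  KIC = 25 * 0.027573 = 0.689 MPa*sqrt(m)

0.689 MPa*sqrt(m)


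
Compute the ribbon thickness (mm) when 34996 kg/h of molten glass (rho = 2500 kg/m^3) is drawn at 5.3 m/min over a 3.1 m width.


Ribbon cross-section from mass balance:
  Volume rate = throughput / density = 34996 / 2500 = 13.9984 m^3/h
  thickness = volume rate / (speed * 60 * width), i.e.
  thickness = throughput / (60 * speed * width * density) * 1000
  thickness = 34996 / (60 * 5.3 * 3.1 * 2500) * 1000 = 14.2 mm

14.2 mm


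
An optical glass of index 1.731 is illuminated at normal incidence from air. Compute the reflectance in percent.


Fresnel reflectance at normal incidence:
  R = ((n - 1)/(n + 1))^2
  (n - 1)/(n + 1) = (1.731 - 1)/(1.731 + 1) = 0.267668
  R = 0.267668^2 = 0.0716462
  R(%) = 0.0716462 * 100 = 7.165%

7.165%


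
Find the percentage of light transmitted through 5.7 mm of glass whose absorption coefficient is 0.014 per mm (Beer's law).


Beer-Lambert law: T = exp(-alpha * thickness)
  exponent = -0.014 * 5.7 = -0.0798
  T = exp(-0.0798) = 0.9233
  Percentage = 0.9233 * 100 = 92.33%

92.33%


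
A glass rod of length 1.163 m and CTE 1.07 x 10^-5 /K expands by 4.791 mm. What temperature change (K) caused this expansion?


Rearrange dL = alpha * L0 * dT for dT:
  dT = dL / (alpha * L0)
  dL (m) = 4.791 / 1000 = 0.004791
  dT = 0.004791 / ((1.07 x 10^-5) * 1.163) = 385.0 K

385.0 K


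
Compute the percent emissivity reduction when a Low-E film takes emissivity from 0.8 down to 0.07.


Percentage reduction = (1 - coated/uncoated) * 100
  Ratio = 0.07 / 0.8 = 0.0875
  Reduction = (1 - 0.0875) * 100 = 91.2%

91.2%


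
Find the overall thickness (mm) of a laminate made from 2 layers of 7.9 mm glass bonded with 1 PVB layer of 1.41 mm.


Total thickness = glass contribution + PVB contribution
  Glass: 2 * 7.9 = 15.8 mm
  PVB: 1 * 1.41 = 1.41 mm
  Total = 15.8 + 1.41 = 17.21 mm

17.21 mm


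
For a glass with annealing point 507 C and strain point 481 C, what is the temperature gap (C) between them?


Gap = T_anneal - T_strain:
  gap = 507 - 481 = 26 C

26 C


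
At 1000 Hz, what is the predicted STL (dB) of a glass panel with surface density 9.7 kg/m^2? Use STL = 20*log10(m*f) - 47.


Mass law: STL = 20 * log10(m * f) - 47
  m * f = 9.7 * 1000 = 9700
  log10(9700) = 3.98677
  STL = 20 * 3.98677 - 47 = 79.7354 - 47 = 32.7 dB

32.7 dB


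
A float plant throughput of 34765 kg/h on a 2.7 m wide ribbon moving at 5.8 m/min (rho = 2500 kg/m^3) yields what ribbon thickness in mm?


Ribbon cross-section from mass balance:
  Volume rate = throughput / density = 34765 / 2500 = 13.906 m^3/h
  thickness = volume rate / (speed * 60 * width), i.e.
  thickness = throughput / (60 * speed * width * density) * 1000
  thickness = 34765 / (60 * 5.8 * 2.7 * 2500) * 1000 = 14.8 mm

14.8 mm


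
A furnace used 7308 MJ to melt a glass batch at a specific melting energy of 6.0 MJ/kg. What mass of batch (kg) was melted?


Rearrange E = m * s for m:
  m = E / s
  m = 7308 / 6.0 = 1218.0 kg

1218.0 kg


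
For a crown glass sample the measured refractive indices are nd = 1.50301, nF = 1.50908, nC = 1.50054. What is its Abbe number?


Abbe number formula: Vd = (nd - 1) / (nF - nC)
  nd - 1 = 1.50301 - 1 = 0.50301
  nF - nC = 1.50908 - 1.50054 = 0.00854
  Vd = 0.50301 / 0.00854 = 58.9

58.9


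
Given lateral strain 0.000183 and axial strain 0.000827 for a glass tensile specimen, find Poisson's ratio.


Poisson's ratio: nu = lateral strain / axial strain
  nu = 0.000183 / 0.000827 = 0.2213

0.2213


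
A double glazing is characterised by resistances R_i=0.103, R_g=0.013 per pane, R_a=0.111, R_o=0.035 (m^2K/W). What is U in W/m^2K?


Total thermal resistance (series):
  R_total = R_in + R_glass + R_air + R_glass + R_out
  R_total = 0.103 + 0.013 + 0.111 + 0.013 + 0.035 = 0.275 m^2K/W
U-value = 1 / R_total = 1 / 0.275 = 3.636 W/m^2K

3.636 W/m^2K


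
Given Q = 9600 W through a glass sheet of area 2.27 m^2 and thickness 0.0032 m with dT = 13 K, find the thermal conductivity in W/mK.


Fourier's law rearranged: k = Q * t / (A * dT)
  Numerator = 9600 * 0.0032 = 30.72
  Denominator = 2.27 * 13 = 29.51
  k = 30.72 / 29.51 = 1.041 W/mK

1.041 W/mK


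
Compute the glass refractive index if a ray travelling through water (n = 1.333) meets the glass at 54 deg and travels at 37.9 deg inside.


Apply Snell's law: n1 * sin(theta1) = n2 * sin(theta2)
  n2 = n1 * sin(theta1) / sin(theta2)
  sin(54) = 0.809017
  sin(37.9) = 0.614285
  n2 = 1.333 * 0.809017 / 0.614285 = 1.7556

1.7556


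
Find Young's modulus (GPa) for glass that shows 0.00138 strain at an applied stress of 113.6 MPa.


Young's modulus: E = stress / strain
  E = 113.6 MPa / 0.00138 = 82318.84 MPa
Convert to GPa: 82318.84 / 1000 = 82.32 GPa

82.32 GPa


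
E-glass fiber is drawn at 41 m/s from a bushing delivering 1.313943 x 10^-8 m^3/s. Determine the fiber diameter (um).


Cross-sectional area from continuity:
  A = Q / v = 1.313943 x 10^-8 / 41 = 3.204739 x 10^-10 m^2
Diameter from circular cross-section:
  d = sqrt(4A / pi) * 10^6 (m -> um)
  d = sqrt(4 * 3.204739 x 10^-10 / pi) * 10^6 = 20.2 um

20.2 um


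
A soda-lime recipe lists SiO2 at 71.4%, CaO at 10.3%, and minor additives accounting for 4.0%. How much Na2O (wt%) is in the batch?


Pieces sum to 100%:
  Na2O = 100 - (SiO2 + CaO + others)
  Na2O = 100 - (71.4 + 10.3 + 4.0) = 14.3%

14.3%


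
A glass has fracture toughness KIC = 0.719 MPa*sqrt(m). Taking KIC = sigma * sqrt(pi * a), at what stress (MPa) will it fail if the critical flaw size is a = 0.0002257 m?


Rearrange KIC = sigma * sqrt(pi * a):
  sigma = KIC / sqrt(pi * a)
  sqrt(pi * 0.0002257) = 0.026628
  sigma = 0.719 / 0.026628 = 27.0 MPa

27.0 MPa


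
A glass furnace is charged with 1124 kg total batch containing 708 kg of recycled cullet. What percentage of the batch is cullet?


Cullet ratio = (cullet mass / total batch mass) * 100
  Ratio = 708 / 1124 * 100 = 62.99%

62.99%


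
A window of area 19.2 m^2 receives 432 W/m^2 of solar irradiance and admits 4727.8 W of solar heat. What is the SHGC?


Rearrange Q = Area * SHGC * Irradiance:
  SHGC = Q / (Area * Irradiance)
  SHGC = 4727.8 / (19.2 * 432) = 0.57

0.57


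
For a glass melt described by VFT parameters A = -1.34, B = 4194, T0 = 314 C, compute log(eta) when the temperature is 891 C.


VFT equation: log(eta) = A + B / (T - T0)
  T - T0 = 891 - 314 = 577
  B / (T - T0) = 4194 / 577 = 7.269
  log(eta) = -1.34 + 7.269 = 5.929

5.929


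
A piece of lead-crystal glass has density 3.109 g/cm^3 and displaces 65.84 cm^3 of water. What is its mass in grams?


Rearrange rho = m / V:
  m = rho * V
  m = 3.109 * 65.84 = 204.697 g

204.697 g


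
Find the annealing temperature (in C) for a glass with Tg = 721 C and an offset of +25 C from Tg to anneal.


The annealing temperature is Tg plus the offset:
  T_anneal = 721 + 25 = 746 C

746 C


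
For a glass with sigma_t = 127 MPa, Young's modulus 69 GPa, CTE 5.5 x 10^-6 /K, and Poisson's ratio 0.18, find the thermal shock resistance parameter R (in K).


Thermal shock resistance: R = sigma * (1 - nu) / (E * alpha)
  Numerator = 127 * (1 - 0.18) = 104.14
  Denominator = 69 * 1000 * (5.5 x 10^-6) = 0.3795
  R = 104.14 / 0.3795 = 274.4 K

274.4 K


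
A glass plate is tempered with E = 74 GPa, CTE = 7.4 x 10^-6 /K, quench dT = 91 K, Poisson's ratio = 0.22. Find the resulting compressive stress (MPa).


Tempering stress: sigma = E * alpha * dT / (1 - nu)
  E (MPa) = 74 * 1000 = 74000
  Numerator = 74000 * (7.4 x 10^-6) * 91 = 49.8316
  Denominator = 1 - 0.22 = 0.78
  sigma = 49.8316 / 0.78 = 63.9 MPa

63.9 MPa


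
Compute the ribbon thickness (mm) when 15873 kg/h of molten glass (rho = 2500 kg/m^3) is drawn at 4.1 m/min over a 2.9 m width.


Ribbon cross-section from mass balance:
  Volume rate = throughput / density = 15873 / 2500 = 6.3492 m^3/h
  thickness = volume rate / (speed * 60 * width), i.e.
  thickness = throughput / (60 * speed * width * density) * 1000
  thickness = 15873 / (60 * 4.1 * 2.9 * 2500) * 1000 = 8.9 mm

8.9 mm


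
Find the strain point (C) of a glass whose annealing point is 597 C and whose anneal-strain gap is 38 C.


Strain point = annealing point - difference:
  T_strain = 597 - 38 = 559 C

559 C


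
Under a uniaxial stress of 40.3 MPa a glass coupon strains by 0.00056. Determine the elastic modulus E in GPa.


Young's modulus: E = stress / strain
  E = 40.3 MPa / 0.00056 = 71964.29 MPa
Convert to GPa: 71964.29 / 1000 = 71.96 GPa

71.96 GPa


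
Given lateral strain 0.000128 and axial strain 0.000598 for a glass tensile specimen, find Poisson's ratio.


Poisson's ratio: nu = lateral strain / axial strain
  nu = 0.000128 / 0.000598 = 0.214

0.214


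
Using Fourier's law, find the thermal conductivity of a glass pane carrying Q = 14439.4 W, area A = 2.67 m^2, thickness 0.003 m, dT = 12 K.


Fourier's law rearranged: k = Q * t / (A * dT)
  Numerator = 14439.4 * 0.003 = 43.3182
  Denominator = 2.67 * 12 = 32.04
  k = 43.3182 / 32.04 = 1.352 W/mK

1.352 W/mK


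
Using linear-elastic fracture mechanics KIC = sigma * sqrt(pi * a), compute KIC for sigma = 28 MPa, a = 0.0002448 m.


Fracture toughness: KIC = sigma * sqrt(pi * a)
  pi * a = pi * 0.0002448 = 0.000769062
  sqrt(pi * a) = 0.027732
  KIC = 28 * 0.027732 = 0.776 MPa*sqrt(m)

0.776 MPa*sqrt(m)


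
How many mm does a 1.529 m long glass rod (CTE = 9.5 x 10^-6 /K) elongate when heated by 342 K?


Thermal expansion formula: dL = alpha * L0 * dT
  dL = (9.5 x 10^-6) * 1.529 * 342 = 0.00496772 m
Convert to mm: 0.00496772 * 1000 = 4.9677 mm

4.9677 mm


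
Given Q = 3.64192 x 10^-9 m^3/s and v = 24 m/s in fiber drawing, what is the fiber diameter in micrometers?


Cross-sectional area from continuity:
  A = Q / v = 3.64192 x 10^-9 / 24 = 1.517467 x 10^-10 m^2
Diameter from circular cross-section:
  d = sqrt(4A / pi) * 10^6 (m -> um)
  d = sqrt(4 * 1.517467 x 10^-10 / pi) * 10^6 = 13.9 um

13.9 um


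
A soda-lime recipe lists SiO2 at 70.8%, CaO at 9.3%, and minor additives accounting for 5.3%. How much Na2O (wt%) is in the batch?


Pieces sum to 100%:
  Na2O = 100 - (SiO2 + CaO + others)
  Na2O = 100 - (70.8 + 9.3 + 5.3) = 14.6%

14.6%


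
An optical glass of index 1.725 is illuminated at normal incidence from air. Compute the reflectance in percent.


Fresnel reflectance at normal incidence:
  R = ((n - 1)/(n + 1))^2
  (n - 1)/(n + 1) = (1.725 - 1)/(1.725 + 1) = 0.266055
  R = 0.266055^2 = 0.0707853
  R(%) = 0.0707853 * 100 = 7.079%

7.079%


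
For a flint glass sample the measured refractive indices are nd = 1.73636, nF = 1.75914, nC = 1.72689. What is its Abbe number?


Abbe number formula: Vd = (nd - 1) / (nF - nC)
  nd - 1 = 1.73636 - 1 = 0.73636
  nF - nC = 1.75914 - 1.72689 = 0.03225
  Vd = 0.73636 / 0.03225 = 22.83

22.83


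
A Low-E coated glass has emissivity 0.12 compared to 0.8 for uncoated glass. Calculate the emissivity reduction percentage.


Percentage reduction = (1 - coated/uncoated) * 100
  Ratio = 0.12 / 0.8 = 0.15
  Reduction = (1 - 0.15) * 100 = 85.0%

85.0%


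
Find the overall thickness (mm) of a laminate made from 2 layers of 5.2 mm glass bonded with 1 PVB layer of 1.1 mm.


Total thickness = glass contribution + PVB contribution
  Glass: 2 * 5.2 = 10.4 mm
  PVB: 1 * 1.1 = 1.1 mm
  Total = 10.4 + 1.1 = 11.5 mm

11.5 mm


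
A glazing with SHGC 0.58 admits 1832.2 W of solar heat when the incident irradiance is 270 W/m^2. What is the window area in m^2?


Rearrange Q = Area * SHGC * Irradiance:
  Area = Q / (SHGC * Irradiance)
  Area = 1832.2 / (0.58 * 270) = 11.7 m^2

11.7 m^2


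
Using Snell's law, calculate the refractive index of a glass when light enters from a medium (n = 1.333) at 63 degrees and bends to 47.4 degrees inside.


Apply Snell's law: n1 * sin(theta1) = n2 * sin(theta2)
  n2 = n1 * sin(theta1) / sin(theta2)
  sin(63) = 0.891007
  sin(47.4) = 0.736097
  n2 = 1.333 * 0.891007 / 0.736097 = 1.6135

1.6135


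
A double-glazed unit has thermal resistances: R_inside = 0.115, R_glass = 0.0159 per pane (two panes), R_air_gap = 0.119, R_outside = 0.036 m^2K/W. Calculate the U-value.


Total thermal resistance (series):
  R_total = R_in + R_glass + R_air + R_glass + R_out
  R_total = 0.115 + 0.0159 + 0.119 + 0.0159 + 0.036 = 0.3018 m^2K/W
U-value = 1 / R_total = 1 / 0.3018 = 3.313 W/m^2K

3.313 W/m^2K


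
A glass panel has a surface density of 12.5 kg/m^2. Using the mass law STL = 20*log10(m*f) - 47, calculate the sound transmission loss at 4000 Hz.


Mass law: STL = 20 * log10(m * f) - 47
  m * f = 12.5 * 4000 = 50000
  log10(50000) = 4.69897
  STL = 20 * 4.69897 - 47 = 93.9794 - 47 = 47.0 dB

47.0 dB


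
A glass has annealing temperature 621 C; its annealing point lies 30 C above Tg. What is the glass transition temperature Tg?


Rearrange T_anneal = Tg + offset for Tg:
  Tg = T_anneal - offset = 621 - 30 = 591 C

591 C


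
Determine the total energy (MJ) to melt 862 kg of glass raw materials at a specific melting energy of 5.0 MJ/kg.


Total energy = mass * specific energy
  E = 862 * 5.0 = 4310 MJ

4310 MJ


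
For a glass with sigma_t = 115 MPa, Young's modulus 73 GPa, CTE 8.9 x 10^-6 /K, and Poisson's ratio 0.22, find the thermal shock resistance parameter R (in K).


Thermal shock resistance: R = sigma * (1 - nu) / (E * alpha)
  Numerator = 115 * (1 - 0.22) = 89.7
  Denominator = 73 * 1000 * (8.9 x 10^-6) = 0.6497
  R = 89.7 / 0.6497 = 138.1 K

138.1 K


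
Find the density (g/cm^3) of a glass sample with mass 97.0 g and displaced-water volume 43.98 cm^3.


Use the definition of density:
  rho = mass / volume
  rho = 97.0 / 43.98 = 2.206 g/cm^3

2.206 g/cm^3


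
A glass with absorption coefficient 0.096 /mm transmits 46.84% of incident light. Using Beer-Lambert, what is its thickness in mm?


Rearrange T = exp(-alpha * thickness):
  thickness = -ln(T) / alpha
  T = 46.84/100 = 0.4684
  ln(T) = -0.75843
  -ln(T) = 0.75843
  thickness = 0.75843 / 0.096 = 7.9 mm

7.9 mm


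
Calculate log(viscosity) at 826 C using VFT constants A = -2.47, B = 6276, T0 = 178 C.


VFT equation: log(eta) = A + B / (T - T0)
  T - T0 = 826 - 178 = 648
  B / (T - T0) = 6276 / 648 = 9.685
  log(eta) = -2.47 + 9.685 = 7.215

7.215


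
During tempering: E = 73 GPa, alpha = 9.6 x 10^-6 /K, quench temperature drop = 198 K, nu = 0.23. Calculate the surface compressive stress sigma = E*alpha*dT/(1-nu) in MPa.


Tempering stress: sigma = E * alpha * dT / (1 - nu)
  E (MPa) = 73 * 1000 = 73000
  Numerator = 73000 * (9.6 x 10^-6) * 198 = 138.7584
  Denominator = 1 - 0.23 = 0.77
  sigma = 138.7584 / 0.77 = 180.2 MPa

180.2 MPa


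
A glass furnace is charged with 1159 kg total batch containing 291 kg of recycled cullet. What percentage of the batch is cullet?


Cullet ratio = (cullet mass / total batch mass) * 100
  Ratio = 291 / 1159 * 100 = 25.11%

25.11%


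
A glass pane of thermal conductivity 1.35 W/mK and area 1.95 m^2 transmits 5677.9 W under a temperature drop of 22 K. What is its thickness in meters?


Fourier's law: t = k * A * dT / Q
  t = 1.35 * 1.95 * 22 / 5677.9
  t = 57.915 / 5677.9 = 0.0102 m

0.0102 m


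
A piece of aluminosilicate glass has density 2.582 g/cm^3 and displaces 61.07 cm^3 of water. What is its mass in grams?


Rearrange rho = m / V:
  m = rho * V
  m = 2.582 * 61.07 = 157.683 g

157.683 g


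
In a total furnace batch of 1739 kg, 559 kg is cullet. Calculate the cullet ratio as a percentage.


Cullet ratio = (cullet mass / total batch mass) * 100
  Ratio = 559 / 1739 * 100 = 32.14%

32.14%


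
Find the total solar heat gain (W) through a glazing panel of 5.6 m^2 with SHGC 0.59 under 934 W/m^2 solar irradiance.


Solar heat gain: Q = Area * SHGC * Irradiance
  Q = 5.6 * 0.59 * 934 = 3085.9 W

3085.9 W


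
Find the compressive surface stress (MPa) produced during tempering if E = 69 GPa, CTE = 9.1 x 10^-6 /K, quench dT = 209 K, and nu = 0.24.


Tempering stress: sigma = E * alpha * dT / (1 - nu)
  E (MPa) = 69 * 1000 = 69000
  Numerator = 69000 * (9.1 x 10^-6) * 209 = 131.2311
  Denominator = 1 - 0.24 = 0.76
  sigma = 131.2311 / 0.76 = 172.7 MPa

172.7 MPa


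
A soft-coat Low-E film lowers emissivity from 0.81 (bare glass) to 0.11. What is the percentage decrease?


Percentage reduction = (1 - coated/uncoated) * 100
  Ratio = 0.11 / 0.81 = 0.1358
  Reduction = (1 - 0.1358) * 100 = 86.4%

86.4%


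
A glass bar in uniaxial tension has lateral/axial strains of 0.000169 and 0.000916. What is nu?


Poisson's ratio: nu = lateral strain / axial strain
  nu = 0.000169 / 0.000916 = 0.1845

0.1845


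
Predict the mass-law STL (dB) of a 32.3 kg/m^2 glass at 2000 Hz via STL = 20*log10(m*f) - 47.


Mass law: STL = 20 * log10(m * f) - 47
  m * f = 32.3 * 2000 = 64600
  log10(64600) = 4.81023
  STL = 20 * 4.81023 - 47 = 96.2046 - 47 = 49.2 dB

49.2 dB


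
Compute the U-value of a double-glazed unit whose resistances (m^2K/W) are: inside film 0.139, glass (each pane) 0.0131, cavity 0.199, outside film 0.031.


Total thermal resistance (series):
  R_total = R_in + R_glass + R_air + R_glass + R_out
  R_total = 0.139 + 0.0131 + 0.199 + 0.0131 + 0.031 = 0.3952 m^2K/W
U-value = 1 / R_total = 1 / 0.3952 = 2.53 W/m^2K

2.53 W/m^2K


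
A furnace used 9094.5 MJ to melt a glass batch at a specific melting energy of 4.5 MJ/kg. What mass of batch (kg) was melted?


Rearrange E = m * s for m:
  m = E / s
  m = 9094.5 / 4.5 = 2021.0 kg

2021.0 kg


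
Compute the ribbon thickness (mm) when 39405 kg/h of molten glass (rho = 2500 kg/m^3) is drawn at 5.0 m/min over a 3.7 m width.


Ribbon cross-section from mass balance:
  Volume rate = throughput / density = 39405 / 2500 = 15.762 m^3/h
  thickness = volume rate / (speed * 60 * width), i.e.
  thickness = throughput / (60 * speed * width * density) * 1000
  thickness = 39405 / (60 * 5.0 * 3.7 * 2500) * 1000 = 14.2 mm

14.2 mm


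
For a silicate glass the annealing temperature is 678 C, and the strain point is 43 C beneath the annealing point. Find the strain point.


Strain point = annealing point - difference:
  T_strain = 678 - 43 = 635 C

635 C


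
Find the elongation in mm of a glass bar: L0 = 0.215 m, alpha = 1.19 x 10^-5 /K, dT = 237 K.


Thermal expansion formula: dL = alpha * L0 * dT
  dL = (1.19 x 10^-5) * 0.215 * 237 = 0.00060636 m
Convert to mm: 0.00060636 * 1000 = 0.6064 mm

0.6064 mm


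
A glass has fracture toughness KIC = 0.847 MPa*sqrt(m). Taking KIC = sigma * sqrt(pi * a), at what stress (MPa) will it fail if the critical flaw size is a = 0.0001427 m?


Rearrange KIC = sigma * sqrt(pi * a):
  sigma = KIC / sqrt(pi * a)
  sqrt(pi * 0.0001427) = 0.021173
  sigma = 0.847 / 0.021173 = 40.0 MPa

40.0 MPa


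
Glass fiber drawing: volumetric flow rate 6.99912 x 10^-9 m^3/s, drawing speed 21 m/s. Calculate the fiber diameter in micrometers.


Cross-sectional area from continuity:
  A = Q / v = 6.99912 x 10^-9 / 21 = 3.332914 x 10^-10 m^2
Diameter from circular cross-section:
  d = sqrt(4A / pi) * 10^6 (m -> um)
  d = sqrt(4 * 3.332914 x 10^-10 / pi) * 10^6 = 20.6 um

20.6 um


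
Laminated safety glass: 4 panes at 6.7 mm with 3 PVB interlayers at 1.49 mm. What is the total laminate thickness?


Total thickness = glass contribution + PVB contribution
  Glass: 4 * 6.7 = 26.8 mm
  PVB: 3 * 1.49 = 4.47 mm
  Total = 26.8 + 4.47 = 31.27 mm

31.27 mm


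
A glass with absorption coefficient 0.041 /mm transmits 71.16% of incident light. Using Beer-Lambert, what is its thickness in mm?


Rearrange T = exp(-alpha * thickness):
  thickness = -ln(T) / alpha
  T = 71.16/100 = 0.7116
  ln(T) = -0.34024
  -ln(T) = 0.34024
  thickness = 0.34024 / 0.041 = 8.3 mm

8.3 mm


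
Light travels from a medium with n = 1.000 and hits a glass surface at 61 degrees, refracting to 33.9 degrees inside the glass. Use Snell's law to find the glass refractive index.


Apply Snell's law: n1 * sin(theta1) = n2 * sin(theta2)
  n2 = n1 * sin(theta1) / sin(theta2)
  sin(61) = 0.87462
  sin(33.9) = 0.557745
  n2 = 1.000 * 0.87462 / 0.557745 = 1.5681

1.5681


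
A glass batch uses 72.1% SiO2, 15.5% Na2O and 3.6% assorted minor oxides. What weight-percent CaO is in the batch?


Pieces sum to 100%:
  CaO = 100 - (SiO2 + Na2O + others)
  CaO = 100 - (72.1 + 15.5 + 3.6) = 8.8%

8.8%


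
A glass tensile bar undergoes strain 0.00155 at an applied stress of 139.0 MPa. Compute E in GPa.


Young's modulus: E = stress / strain
  E = 139.0 MPa / 0.00155 = 89677.42 MPa
Convert to GPa: 89677.42 / 1000 = 89.68 GPa

89.68 GPa


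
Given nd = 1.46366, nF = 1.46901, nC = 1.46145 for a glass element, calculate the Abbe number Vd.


Abbe number formula: Vd = (nd - 1) / (nF - nC)
  nd - 1 = 1.46366 - 1 = 0.46366
  nF - nC = 1.46901 - 1.46145 = 0.00756
  Vd = 0.46366 / 0.00756 = 61.33

61.33


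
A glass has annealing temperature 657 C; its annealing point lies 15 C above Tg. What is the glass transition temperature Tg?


Rearrange T_anneal = Tg + offset for Tg:
  Tg = T_anneal - offset = 657 - 15 = 642 C

642 C


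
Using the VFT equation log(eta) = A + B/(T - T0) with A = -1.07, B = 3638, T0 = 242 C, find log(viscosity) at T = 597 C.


VFT equation: log(eta) = A + B / (T - T0)
  T - T0 = 597 - 242 = 355
  B / (T - T0) = 3638 / 355 = 10.248
  log(eta) = -1.07 + 10.248 = 9.178

9.178


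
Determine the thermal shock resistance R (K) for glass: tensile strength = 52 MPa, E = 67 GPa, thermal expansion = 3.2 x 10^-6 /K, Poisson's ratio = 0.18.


Thermal shock resistance: R = sigma * (1 - nu) / (E * alpha)
  Numerator = 52 * (1 - 0.18) = 42.64
  Denominator = 67 * 1000 * (3.2 x 10^-6) = 0.2144
  R = 42.64 / 0.2144 = 198.9 K

198.9 K


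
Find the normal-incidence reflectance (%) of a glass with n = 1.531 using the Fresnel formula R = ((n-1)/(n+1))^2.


Fresnel reflectance at normal incidence:
  R = ((n - 1)/(n + 1))^2
  (n - 1)/(n + 1) = (1.531 - 1)/(1.531 + 1) = 0.209798
  R = 0.209798^2 = 0.0440152
  R(%) = 0.0440152 * 100 = 4.402%

4.402%


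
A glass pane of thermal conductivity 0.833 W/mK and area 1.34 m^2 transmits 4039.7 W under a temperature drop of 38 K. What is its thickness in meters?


Fourier's law: t = k * A * dT / Q
  t = 0.833 * 1.34 * 38 / 4039.7
  t = 42.41636 / 4039.7 = 0.0105 m

0.0105 m


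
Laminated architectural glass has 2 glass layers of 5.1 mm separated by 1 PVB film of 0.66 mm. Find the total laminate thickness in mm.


Total thickness = glass contribution + PVB contribution
  Glass: 2 * 5.1 = 10.2 mm
  PVB: 1 * 0.66 = 0.66 mm
  Total = 10.2 + 0.66 = 10.86 mm

10.86 mm


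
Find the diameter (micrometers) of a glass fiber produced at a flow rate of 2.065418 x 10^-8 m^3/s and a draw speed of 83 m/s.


Cross-sectional area from continuity:
  A = Q / v = 2.065418 x 10^-8 / 83 = 2.488455 x 10^-10 m^2
Diameter from circular cross-section:
  d = sqrt(4A / pi) * 10^6 (m -> um)
  d = sqrt(4 * 2.488455 x 10^-10 / pi) * 10^6 = 17.8 um

17.8 um


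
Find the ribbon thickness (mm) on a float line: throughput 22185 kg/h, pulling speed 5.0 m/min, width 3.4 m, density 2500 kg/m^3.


Ribbon cross-section from mass balance:
  Volume rate = throughput / density = 22185 / 2500 = 8.874 m^3/h
  thickness = volume rate / (speed * 60 * width), i.e.
  thickness = throughput / (60 * speed * width * density) * 1000
  thickness = 22185 / (60 * 5.0 * 3.4 * 2500) * 1000 = 8.7 mm

8.7 mm


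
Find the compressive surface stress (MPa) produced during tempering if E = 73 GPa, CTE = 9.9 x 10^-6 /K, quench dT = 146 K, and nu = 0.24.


Tempering stress: sigma = E * alpha * dT / (1 - nu)
  E (MPa) = 73 * 1000 = 73000
  Numerator = 73000 * (9.9 x 10^-6) * 146 = 105.5142
  Denominator = 1 - 0.24 = 0.76
  sigma = 105.5142 / 0.76 = 138.8 MPa

138.8 MPa


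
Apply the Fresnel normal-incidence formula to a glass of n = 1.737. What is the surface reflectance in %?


Fresnel reflectance at normal incidence:
  R = ((n - 1)/(n + 1))^2
  (n - 1)/(n + 1) = (1.737 - 1)/(1.737 + 1) = 0.269273
  R = 0.269273^2 = 0.0725079
  R(%) = 0.0725079 * 100 = 7.251%

7.251%


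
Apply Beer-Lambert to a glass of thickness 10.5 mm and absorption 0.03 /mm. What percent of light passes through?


Beer-Lambert law: T = exp(-alpha * thickness)
  exponent = -0.03 * 10.5 = -0.315
  T = exp(-0.315) = 0.7298
  Percentage = 0.7298 * 100 = 72.98%

72.98%


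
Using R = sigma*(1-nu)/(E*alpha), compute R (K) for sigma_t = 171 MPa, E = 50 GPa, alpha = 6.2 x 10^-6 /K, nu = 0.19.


Thermal shock resistance: R = sigma * (1 - nu) / (E * alpha)
  Numerator = 171 * (1 - 0.19) = 138.51
  Denominator = 50 * 1000 * (6.2 x 10^-6) = 0.31
  R = 138.51 / 0.31 = 446.8 K

446.8 K


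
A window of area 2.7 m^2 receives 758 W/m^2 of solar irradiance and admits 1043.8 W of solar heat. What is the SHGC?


Rearrange Q = Area * SHGC * Irradiance:
  SHGC = Q / (Area * Irradiance)
  SHGC = 1043.8 / (2.7 * 758) = 0.51

0.51


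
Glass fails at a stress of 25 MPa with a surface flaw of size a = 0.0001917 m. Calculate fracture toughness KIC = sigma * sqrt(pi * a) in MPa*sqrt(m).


Fracture toughness: KIC = sigma * sqrt(pi * a)
  pi * a = pi * 0.0001917 = 0.000602243
  sqrt(pi * a) = 0.024541
  KIC = 25 * 0.024541 = 0.614 MPa*sqrt(m)

0.614 MPa*sqrt(m)


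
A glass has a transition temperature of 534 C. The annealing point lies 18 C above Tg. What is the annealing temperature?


The annealing temperature is Tg plus the offset:
  T_anneal = 534 + 18 = 552 C

552 C


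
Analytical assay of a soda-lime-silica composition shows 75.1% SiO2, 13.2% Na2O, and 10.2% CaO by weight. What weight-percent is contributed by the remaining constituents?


Sum the three major oxides:
  SiO2 + Na2O + CaO = 75.1 + 13.2 + 10.2 = 98.5%
Subtract from 100%:
  Others = 100 - 98.5 = 1.5%

1.5%


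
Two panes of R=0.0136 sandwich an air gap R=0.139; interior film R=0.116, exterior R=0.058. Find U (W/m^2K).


Total thermal resistance (series):
  R_total = R_in + R_glass + R_air + R_glass + R_out
  R_total = 0.116 + 0.0136 + 0.139 + 0.0136 + 0.058 = 0.3402 m^2K/W
U-value = 1 / R_total = 1 / 0.3402 = 2.939 W/m^2K

2.939 W/m^2K


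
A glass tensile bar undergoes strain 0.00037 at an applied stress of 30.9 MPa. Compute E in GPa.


Young's modulus: E = stress / strain
  E = 30.9 MPa / 0.00037 = 83513.51 MPa
Convert to GPa: 83513.51 / 1000 = 83.51 GPa

83.51 GPa


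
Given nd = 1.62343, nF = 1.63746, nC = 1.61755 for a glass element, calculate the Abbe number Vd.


Abbe number formula: Vd = (nd - 1) / (nF - nC)
  nd - 1 = 1.62343 - 1 = 0.62343
  nF - nC = 1.63746 - 1.61755 = 0.01991
  Vd = 0.62343 / 0.01991 = 31.31

31.31


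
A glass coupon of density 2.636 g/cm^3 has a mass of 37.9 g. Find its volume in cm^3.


Rearrange rho = m / V:
  V = m / rho
  V = 37.9 / 2.636 = 14.378 cm^3

14.378 cm^3


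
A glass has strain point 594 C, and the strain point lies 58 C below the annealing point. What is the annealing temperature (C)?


T_anneal = T_strain + gap:
  T_anneal = 594 + 58 = 652 C

652 C


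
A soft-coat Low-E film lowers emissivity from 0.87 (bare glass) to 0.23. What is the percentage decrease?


Percentage reduction = (1 - coated/uncoated) * 100
  Ratio = 0.23 / 0.87 = 0.2644
  Reduction = (1 - 0.2644) * 100 = 73.6%

73.6%


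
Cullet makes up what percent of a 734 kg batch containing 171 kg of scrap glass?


Cullet ratio = (cullet mass / total batch mass) * 100
  Ratio = 171 / 734 * 100 = 23.3%

23.3%


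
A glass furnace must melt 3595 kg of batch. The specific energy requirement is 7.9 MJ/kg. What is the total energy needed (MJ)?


Total energy = mass * specific energy
  E = 3595 * 7.9 = 28400.5 MJ

28400.5 MJ


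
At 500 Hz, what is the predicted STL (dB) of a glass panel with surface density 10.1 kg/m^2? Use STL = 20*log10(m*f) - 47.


Mass law: STL = 20 * log10(m * f) - 47
  m * f = 10.1 * 500 = 5050
  log10(5050) = 3.70329
  STL = 20 * 3.70329 - 47 = 74.0658 - 47 = 27.1 dB

27.1 dB


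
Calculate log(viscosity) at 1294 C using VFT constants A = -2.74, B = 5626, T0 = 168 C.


VFT equation: log(eta) = A + B / (T - T0)
  T - T0 = 1294 - 168 = 1126
  B / (T - T0) = 5626 / 1126 = 4.996
  log(eta) = -2.74 + 4.996 = 2.256

2.256


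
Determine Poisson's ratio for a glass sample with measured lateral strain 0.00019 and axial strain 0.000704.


Poisson's ratio: nu = lateral strain / axial strain
  nu = 0.00019 / 0.000704 = 0.2699

0.2699


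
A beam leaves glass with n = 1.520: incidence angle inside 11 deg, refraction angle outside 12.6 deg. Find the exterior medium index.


Apply Snell's law: n1 * sin(theta1) = n2 * sin(theta2)
  n2 = n1 * sin(theta1) / sin(theta2)
  sin(11) = 0.190809
  sin(12.6) = 0.218143
  n2 = 1.520 * 0.190809 / 0.218143 = 1.3295

1.3295


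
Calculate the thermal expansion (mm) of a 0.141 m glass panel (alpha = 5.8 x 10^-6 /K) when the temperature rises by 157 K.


Thermal expansion formula: dL = alpha * L0 * dT
  dL = (5.8 x 10^-6) * 0.141 * 157 = 0.00012839 m
Convert to mm: 0.00012839 * 1000 = 0.1284 mm

0.1284 mm


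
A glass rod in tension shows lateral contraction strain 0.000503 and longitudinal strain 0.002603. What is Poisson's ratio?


Poisson's ratio: nu = lateral strain / axial strain
  nu = 0.000503 / 0.002603 = 0.1932

0.1932


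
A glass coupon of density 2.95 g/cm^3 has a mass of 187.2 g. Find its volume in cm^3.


Rearrange rho = m / V:
  V = m / rho
  V = 187.2 / 2.95 = 63.458 cm^3

63.458 cm^3


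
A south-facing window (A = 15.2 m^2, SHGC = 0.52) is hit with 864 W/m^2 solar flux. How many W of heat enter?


Solar heat gain: Q = Area * SHGC * Irradiance
  Q = 15.2 * 0.52 * 864 = 6829.1 W

6829.1 W


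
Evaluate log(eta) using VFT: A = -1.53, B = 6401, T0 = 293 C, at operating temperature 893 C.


VFT equation: log(eta) = A + B / (T - T0)
  T - T0 = 893 - 293 = 600
  B / (T - T0) = 6401 / 600 = 10.668
  log(eta) = -1.53 + 10.668 = 9.138

9.138


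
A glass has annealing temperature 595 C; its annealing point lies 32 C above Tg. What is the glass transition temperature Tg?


Rearrange T_anneal = Tg + offset for Tg:
  Tg = T_anneal - offset = 595 - 32 = 563 C

563 C


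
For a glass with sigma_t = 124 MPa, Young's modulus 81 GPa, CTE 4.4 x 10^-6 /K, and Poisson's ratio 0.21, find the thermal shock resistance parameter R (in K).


Thermal shock resistance: R = sigma * (1 - nu) / (E * alpha)
  Numerator = 124 * (1 - 0.21) = 97.96
  Denominator = 81 * 1000 * (4.4 x 10^-6) = 0.3564
  R = 97.96 / 0.3564 = 274.9 K

274.9 K


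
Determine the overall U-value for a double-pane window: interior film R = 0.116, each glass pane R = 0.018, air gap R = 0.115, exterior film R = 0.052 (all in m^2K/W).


Total thermal resistance (series):
  R_total = R_in + R_glass + R_air + R_glass + R_out
  R_total = 0.116 + 0.018 + 0.115 + 0.018 + 0.052 = 0.319 m^2K/W
U-value = 1 / R_total = 1 / 0.319 = 3.135 W/m^2K

3.135 W/m^2K


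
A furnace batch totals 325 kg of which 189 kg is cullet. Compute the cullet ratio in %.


Cullet ratio = (cullet mass / total batch mass) * 100
  Ratio = 189 / 325 * 100 = 58.15%

58.15%


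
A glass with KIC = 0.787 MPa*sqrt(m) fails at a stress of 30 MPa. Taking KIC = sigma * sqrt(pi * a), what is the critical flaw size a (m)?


Rearrange KIC = sigma * sqrt(pi * a):
  sqrt(pi * a) = KIC / sigma
  sqrt(pi * a) = 0.787 / 30 = 0.026233
  a = (KIC / sigma)^2 / pi
  a = 0.026233^2 / pi = 0.0002191 m

0.0002191 m


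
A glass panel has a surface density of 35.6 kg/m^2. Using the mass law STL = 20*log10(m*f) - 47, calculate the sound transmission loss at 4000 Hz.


Mass law: STL = 20 * log10(m * f) - 47
  m * f = 35.6 * 4000 = 142400
  log10(142400) = 5.15351
  STL = 20 * 5.15351 - 47 = 103.0702 - 47 = 56.1 dB

56.1 dB


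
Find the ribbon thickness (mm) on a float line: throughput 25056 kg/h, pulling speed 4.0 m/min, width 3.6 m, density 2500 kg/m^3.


Ribbon cross-section from mass balance:
  Volume rate = throughput / density = 25056 / 2500 = 10.0224 m^3/h
  thickness = volume rate / (speed * 60 * width), i.e.
  thickness = throughput / (60 * speed * width * density) * 1000
  thickness = 25056 / (60 * 4.0 * 3.6 * 2500) * 1000 = 11.6 mm

11.6 mm


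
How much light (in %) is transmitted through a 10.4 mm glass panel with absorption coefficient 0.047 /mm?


Beer-Lambert law: T = exp(-alpha * thickness)
  exponent = -0.047 * 10.4 = -0.4888
  T = exp(-0.4888) = 0.6134
  Percentage = 0.6134 * 100 = 61.34%

61.34%


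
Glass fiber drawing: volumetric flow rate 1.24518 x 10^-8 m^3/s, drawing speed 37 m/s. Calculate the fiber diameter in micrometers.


Cross-sectional area from continuity:
  A = Q / v = 1.24518 x 10^-8 / 37 = 3.365351 x 10^-10 m^2
Diameter from circular cross-section:
  d = sqrt(4A / pi) * 10^6 (m -> um)
  d = sqrt(4 * 3.365351 x 10^-10 / pi) * 10^6 = 20.7 um

20.7 um


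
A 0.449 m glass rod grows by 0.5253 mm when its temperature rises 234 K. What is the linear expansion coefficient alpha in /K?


Rearrange dL = alpha * L0 * dT for alpha:
  alpha = dL / (L0 * dT)
  alpha = (0.5253 / 1000) / (0.449 * 234) = 0.000005 /K = 5 x 10^-6 /K

5 x 10^-6 /K
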